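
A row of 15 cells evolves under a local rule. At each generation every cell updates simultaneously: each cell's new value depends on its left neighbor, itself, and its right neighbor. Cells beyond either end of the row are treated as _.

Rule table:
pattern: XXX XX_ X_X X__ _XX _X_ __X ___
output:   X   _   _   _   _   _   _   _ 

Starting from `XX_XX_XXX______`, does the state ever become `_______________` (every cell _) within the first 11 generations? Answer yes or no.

yes

_______X_______
_______________
all cells are _ at generation 2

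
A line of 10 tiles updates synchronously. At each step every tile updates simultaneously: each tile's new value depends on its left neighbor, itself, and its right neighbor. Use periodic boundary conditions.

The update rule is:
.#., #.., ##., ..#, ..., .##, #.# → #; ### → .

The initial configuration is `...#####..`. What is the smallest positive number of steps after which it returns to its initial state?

step 1: ####...###
step 2: ...#####..

2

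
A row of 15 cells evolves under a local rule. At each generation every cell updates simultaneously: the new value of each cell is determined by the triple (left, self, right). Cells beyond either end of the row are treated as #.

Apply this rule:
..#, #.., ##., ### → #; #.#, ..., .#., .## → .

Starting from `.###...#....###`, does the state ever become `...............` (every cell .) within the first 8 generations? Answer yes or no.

no

..###.#.#..#.##
##.##....##...#
##..##..#.##.#.
####.###...#...
####..###.#.#.#
######.##......
######..##....#
########.##..#.
generation 8 is ########.##..#., still not uniform .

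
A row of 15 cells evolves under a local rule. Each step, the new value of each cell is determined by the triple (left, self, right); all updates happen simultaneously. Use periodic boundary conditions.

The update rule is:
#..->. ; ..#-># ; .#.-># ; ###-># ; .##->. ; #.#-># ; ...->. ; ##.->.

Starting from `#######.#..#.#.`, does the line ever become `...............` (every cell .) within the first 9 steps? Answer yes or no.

no

.#####.##.#####
#.###.#..#.###.
##.#.##.###.#.#
#.###..#.#.###.
##.#..#####.#.#
#.##.#.###.###.
##..###.#.#.#.#
#..#.#.#######.
#.#####.#####.#
step 9 is #.#####.#####.#, still not uniform .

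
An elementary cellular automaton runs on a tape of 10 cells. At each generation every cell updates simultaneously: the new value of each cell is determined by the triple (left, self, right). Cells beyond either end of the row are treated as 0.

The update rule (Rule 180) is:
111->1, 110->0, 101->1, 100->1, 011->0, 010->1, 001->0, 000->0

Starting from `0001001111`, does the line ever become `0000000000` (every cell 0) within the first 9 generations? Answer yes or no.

yes

0001100110
0000010001
0000011001
0000000101
0000000111
0000000010
0000000011
0000000000
all cells are 0 at generation 8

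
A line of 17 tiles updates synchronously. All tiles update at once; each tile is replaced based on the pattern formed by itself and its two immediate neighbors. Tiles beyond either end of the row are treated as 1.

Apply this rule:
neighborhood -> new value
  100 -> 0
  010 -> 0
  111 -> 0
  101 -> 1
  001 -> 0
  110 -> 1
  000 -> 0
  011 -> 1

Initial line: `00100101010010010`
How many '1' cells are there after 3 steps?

1

00000010100000001
00000001000000001
00000000000000001
count of 1: 1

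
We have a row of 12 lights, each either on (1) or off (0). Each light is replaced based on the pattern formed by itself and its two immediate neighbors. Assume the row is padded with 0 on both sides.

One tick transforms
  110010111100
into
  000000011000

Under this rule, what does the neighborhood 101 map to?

At position 5 the neighborhood is 101; the next row has 0 there.

0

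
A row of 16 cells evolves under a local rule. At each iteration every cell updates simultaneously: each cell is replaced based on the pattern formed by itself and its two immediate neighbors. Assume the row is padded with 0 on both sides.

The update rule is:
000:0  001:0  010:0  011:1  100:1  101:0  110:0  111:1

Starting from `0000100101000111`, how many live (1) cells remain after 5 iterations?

iteration 1: 0000010000100110
iteration 2: 0000001000010101
iteration 3: 0000000100000000
iteration 4: 0000000010000000
iteration 5: 0000000001000000
count of 1: 1

1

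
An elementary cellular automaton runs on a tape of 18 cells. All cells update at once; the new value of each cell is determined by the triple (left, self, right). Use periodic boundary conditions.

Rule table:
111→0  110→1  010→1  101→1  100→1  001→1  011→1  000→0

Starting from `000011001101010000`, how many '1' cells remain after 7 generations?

000111111111111000
001100000000001100
011110000000011110
110011000000110011
011111100001111110
110000110011000011
011001111111100110
count of 1: 12

12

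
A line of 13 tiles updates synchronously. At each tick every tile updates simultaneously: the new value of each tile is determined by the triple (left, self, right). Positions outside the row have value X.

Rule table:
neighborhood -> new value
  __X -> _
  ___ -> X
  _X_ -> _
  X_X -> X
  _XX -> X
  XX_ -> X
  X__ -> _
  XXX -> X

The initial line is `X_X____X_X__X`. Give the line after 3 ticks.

XX__XX__X___X
XX__XX____X_X
XX__XX_XX__XX

XX__XX_XX__XX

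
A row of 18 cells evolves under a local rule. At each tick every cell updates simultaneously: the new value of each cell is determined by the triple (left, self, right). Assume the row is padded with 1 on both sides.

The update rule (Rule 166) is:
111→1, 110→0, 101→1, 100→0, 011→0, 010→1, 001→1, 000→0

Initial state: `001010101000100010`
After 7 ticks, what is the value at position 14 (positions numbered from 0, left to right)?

1

011111111001100111
101111110010001011
010111100110011101
111011001000101010
110100011001111111
101100100010111111
010001100111011111
position 14 holds 1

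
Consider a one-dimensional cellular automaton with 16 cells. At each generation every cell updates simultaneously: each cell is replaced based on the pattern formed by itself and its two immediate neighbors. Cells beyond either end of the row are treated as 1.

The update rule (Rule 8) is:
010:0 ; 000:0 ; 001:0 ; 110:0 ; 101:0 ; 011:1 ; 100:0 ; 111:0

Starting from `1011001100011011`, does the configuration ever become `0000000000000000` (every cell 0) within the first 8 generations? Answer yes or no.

0010001000010010
0000000000000000
all cells are 0 at generation 2

yes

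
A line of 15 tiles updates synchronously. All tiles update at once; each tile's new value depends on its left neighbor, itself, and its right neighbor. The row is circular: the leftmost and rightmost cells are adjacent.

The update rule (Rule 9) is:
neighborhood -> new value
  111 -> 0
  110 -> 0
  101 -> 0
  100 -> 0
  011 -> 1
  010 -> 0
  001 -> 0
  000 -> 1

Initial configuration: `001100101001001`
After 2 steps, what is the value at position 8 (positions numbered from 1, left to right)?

step 1: 001000000000000
step 2: 100011111111111
position 8 holds 1

1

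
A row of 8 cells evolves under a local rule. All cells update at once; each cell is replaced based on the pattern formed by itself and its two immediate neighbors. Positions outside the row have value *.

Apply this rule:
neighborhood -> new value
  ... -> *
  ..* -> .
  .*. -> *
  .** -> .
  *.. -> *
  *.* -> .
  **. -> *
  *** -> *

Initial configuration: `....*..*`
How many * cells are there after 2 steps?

***.**..
***..**.
count of *: 5

5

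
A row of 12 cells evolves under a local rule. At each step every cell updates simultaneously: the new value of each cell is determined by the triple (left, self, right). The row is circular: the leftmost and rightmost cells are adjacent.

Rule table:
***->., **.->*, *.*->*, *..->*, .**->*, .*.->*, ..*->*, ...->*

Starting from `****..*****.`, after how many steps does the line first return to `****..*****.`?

*..****...**
****..*****.

2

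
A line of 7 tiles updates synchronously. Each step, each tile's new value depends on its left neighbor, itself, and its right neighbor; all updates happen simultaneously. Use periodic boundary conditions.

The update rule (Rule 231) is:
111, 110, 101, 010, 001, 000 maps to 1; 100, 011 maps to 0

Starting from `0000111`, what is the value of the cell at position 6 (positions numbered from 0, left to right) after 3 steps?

0

0111011
1011101
1101110
position 6 holds 0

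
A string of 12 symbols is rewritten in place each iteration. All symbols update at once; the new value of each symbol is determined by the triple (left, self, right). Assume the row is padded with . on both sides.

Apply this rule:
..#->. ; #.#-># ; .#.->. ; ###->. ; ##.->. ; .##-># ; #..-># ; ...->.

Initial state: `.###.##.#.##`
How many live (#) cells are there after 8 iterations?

.#..##.#.##.
..#.#.#.##.#
...#.#.##.#.
....#.##.#.#
.....##.#.#.
.....#.#.#.#
......#.#.#.
.......#.#.#
count of #: 3

3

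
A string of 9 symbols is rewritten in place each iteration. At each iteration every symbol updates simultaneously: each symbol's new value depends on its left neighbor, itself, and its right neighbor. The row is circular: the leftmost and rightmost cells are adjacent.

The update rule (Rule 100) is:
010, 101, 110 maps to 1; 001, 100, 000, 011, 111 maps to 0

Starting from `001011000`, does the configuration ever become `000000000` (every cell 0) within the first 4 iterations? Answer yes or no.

no

001101000
000111000
000001000
000001000
iteration 4 is 000001000, still not uniform 0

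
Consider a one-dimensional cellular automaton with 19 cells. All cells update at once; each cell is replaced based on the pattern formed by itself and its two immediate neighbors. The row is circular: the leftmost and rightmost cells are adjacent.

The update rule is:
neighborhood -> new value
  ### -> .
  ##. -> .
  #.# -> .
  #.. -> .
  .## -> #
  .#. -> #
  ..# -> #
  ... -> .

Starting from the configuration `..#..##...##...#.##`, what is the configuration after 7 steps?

.##.##...##...##.#.
##..#...##...##..#.
#..##..##...##..##.
#.##..##...##..##..
#.#..##...##..##..#
..#.##...##..##..##
.##.#...##..##..##.

.##.#...##..##..##.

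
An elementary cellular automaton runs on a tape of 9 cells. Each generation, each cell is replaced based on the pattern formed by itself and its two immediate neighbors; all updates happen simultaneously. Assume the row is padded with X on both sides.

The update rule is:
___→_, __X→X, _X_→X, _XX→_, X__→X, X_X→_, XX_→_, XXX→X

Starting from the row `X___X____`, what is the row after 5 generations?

_X_XXX__X
_X__X_XX_
_XXXX____
__XX_X__X
XX___XXX_

XX___XXX_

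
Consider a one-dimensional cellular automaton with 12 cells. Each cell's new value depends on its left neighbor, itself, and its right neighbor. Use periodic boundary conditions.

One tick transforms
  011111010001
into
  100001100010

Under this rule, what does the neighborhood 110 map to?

1

At position 5 the neighborhood is 110; the next row has 1 there.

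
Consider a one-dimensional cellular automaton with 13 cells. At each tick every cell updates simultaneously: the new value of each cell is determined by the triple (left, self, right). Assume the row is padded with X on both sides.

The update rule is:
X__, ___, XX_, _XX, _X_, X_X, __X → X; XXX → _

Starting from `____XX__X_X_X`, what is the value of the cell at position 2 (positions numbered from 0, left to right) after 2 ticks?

_

tick 1: XXXXXXXXXXXXX
tick 2: _____________
position 2 holds _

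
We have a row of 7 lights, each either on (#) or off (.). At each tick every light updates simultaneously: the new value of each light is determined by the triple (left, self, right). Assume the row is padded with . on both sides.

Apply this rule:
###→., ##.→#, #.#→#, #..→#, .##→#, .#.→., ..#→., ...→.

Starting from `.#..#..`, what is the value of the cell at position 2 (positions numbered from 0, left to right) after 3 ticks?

..#..#.
...#..#
....#..
position 2 holds .

.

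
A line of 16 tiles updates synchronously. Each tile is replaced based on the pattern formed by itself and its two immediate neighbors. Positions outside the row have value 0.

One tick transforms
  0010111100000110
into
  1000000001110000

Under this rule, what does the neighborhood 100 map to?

0

At position 8 the neighborhood is 100; the next row has 0 there.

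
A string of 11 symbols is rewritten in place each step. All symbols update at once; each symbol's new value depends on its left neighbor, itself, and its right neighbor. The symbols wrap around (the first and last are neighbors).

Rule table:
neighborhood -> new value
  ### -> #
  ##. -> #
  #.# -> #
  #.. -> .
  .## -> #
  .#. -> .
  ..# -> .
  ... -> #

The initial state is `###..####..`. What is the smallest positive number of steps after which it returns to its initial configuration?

###..####..

1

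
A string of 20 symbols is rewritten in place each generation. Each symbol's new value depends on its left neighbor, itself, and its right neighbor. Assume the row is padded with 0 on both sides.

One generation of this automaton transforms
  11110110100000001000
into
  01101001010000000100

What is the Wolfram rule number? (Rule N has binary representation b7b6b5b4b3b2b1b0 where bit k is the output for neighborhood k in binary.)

position 1: 111 → 1  (bit 7 = 1)
position 3: 110 → 0  (bit 6 = 0)
position 4: 101 → 1  (bit 5 = 1)
position 9: 100 → 1  (bit 4 = 1)
position 0: 011 → 0  (bit 3 = 0)
position 8: 010 → 0  (bit 2 = 0)
position 15: 001 → 0  (bit 1 = 0)
position 10: 000 → 0  (bit 0 = 0)
bits b7..b0 = 10110000 = 176

176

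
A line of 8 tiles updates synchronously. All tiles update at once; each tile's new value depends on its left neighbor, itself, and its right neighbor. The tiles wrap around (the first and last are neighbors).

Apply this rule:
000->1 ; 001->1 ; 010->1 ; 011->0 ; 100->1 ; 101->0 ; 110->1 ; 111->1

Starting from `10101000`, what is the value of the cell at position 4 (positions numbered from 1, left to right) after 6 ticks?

tick 1: 10101111
tick 2: 10100111
tick 3: 10111011
tick 4: 10011001
tick 5: 11101110
tick 6: 01100110
position 4 holds 0

0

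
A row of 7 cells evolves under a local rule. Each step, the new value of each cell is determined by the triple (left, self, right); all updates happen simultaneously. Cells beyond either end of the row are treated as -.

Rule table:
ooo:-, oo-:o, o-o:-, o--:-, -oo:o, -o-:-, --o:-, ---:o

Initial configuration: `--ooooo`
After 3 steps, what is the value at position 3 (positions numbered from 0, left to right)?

-

step 1: o-o---o
step 2: ----o--
step 3: ooo---o
position 3 holds -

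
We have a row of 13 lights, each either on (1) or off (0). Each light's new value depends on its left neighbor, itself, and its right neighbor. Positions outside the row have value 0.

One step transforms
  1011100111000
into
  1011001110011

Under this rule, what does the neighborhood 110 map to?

0

At position 4 the neighborhood is 110; the next row has 0 there.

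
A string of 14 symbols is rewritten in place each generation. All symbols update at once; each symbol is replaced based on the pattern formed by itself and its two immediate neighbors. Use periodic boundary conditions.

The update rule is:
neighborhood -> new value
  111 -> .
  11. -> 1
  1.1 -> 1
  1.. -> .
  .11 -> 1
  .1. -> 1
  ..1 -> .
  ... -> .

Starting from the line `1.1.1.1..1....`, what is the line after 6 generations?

1111111..1....
1.....1..1....
1.....1..1....  (fixed point — unchanged through generation 6)

1.....1..1....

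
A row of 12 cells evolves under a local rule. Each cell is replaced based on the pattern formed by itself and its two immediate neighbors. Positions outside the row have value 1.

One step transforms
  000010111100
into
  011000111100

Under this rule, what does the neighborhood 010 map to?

0

At position 4 the neighborhood is 010; the next row has 0 there.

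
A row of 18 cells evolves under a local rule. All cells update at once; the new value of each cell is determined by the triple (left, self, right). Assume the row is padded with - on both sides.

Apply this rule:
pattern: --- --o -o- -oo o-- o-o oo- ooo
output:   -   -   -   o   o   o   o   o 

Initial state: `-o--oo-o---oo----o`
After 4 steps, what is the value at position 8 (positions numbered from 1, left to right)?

step 1: --o-ooo-o--ooo----
step 2: ---ooooo-o-oooo---
step 3: ---oooooo-oooooo--
step 4: ---oooooooooooooo-
position 8 holds o

o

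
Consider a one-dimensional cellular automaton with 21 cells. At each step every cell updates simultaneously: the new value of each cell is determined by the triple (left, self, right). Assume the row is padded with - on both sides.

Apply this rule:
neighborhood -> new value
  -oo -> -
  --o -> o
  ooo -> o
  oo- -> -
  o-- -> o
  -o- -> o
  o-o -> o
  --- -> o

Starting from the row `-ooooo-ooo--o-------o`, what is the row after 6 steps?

o-ooo-o-o-ooooooooooo
oo-o-ooooo-ooooooooo-
--ooo-ooo-o-ooooooo-o
oo-o-o-o-ooo-ooooo-oo
--ooooooo-o-o-ooo-o--
oo-ooooo-ooooo-o-oooo

oo-ooooo-ooooo-o-oooo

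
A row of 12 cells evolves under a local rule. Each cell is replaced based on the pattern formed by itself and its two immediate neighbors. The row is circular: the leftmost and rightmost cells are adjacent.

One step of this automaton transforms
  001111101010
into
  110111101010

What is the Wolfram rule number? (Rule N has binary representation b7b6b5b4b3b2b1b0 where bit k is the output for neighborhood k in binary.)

199

position 3: 111 → 1  (bit 7 = 1)
position 6: 110 → 1  (bit 6 = 1)
position 7: 101 → 0  (bit 5 = 0)
position 11: 100 → 0  (bit 4 = 0)
position 2: 011 → 0  (bit 3 = 0)
position 8: 010 → 1  (bit 2 = 1)
position 1: 001 → 1  (bit 1 = 1)
position 0: 000 → 1  (bit 0 = 1)
bits b7..b0 = 11000111 = 199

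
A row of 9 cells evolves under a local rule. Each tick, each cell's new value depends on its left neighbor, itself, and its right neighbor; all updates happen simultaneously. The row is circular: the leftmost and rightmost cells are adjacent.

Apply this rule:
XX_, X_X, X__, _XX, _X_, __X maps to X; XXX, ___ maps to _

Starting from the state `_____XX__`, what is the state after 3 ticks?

X_XXXXXXX

____XXXX_
___XX__XX
X_XXXXXXX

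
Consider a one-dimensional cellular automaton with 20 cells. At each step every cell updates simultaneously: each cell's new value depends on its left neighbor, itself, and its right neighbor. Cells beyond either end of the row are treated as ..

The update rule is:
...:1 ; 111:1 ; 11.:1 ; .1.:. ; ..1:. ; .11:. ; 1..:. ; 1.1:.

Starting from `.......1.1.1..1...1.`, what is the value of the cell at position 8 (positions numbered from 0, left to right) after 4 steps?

111111..........1...
.11111.11111111...11
..1111..1111111.1..1
1..111...111111.....
position 8 holds .

.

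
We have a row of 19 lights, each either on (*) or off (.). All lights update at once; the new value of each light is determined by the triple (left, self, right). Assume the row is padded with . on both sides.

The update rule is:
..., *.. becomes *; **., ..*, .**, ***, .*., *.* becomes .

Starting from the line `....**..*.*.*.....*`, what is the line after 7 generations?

***...*......****..
...**..*****.....**
**...*......****...
..**..*****.....***
*...*......****....
.**..*****.....****
...*......****.....

...*......****.....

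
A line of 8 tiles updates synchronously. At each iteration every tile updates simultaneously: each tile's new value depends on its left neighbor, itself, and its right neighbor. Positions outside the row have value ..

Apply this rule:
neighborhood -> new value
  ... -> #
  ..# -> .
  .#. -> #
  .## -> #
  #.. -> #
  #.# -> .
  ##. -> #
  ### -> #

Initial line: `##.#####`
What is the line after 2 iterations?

##.#####

iteration 1: ##.#####  (fixed point — unchanged through iteration 2)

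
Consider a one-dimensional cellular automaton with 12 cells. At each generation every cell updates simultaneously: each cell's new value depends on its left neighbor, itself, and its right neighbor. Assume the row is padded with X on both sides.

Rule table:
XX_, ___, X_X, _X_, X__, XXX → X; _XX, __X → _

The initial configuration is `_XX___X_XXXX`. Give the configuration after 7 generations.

XXXXXXX_XXX_

X_XXX_XX_XXX
XX_XXX_XX_XX
XXX_XXX_XX_X
XXXX_XXX_XX_
XXXXX_XXX_XX
XXXXXX_XXX_X
XXXXXXX_XXX_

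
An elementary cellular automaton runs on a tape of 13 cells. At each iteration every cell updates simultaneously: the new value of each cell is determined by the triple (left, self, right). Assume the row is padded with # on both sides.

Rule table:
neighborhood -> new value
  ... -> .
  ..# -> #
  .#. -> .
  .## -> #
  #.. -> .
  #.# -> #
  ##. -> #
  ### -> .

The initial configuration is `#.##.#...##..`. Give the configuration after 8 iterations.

###..##.##...

iteration 1: #####...###.#
iteration 2: ....#..##.###
iteration 3: ...#..#####..
iteration 4: ..#..##...#.#
iteration 5: .#..###..#.##
iteration 6: #..##.#.#.##.
iteration 7: #.####.#.####
iteration 8: ###..##.##...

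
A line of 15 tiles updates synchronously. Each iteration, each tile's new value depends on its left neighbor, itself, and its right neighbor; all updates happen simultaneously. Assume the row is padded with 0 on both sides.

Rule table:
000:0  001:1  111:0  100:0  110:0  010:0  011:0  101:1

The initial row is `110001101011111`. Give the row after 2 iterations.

000100101000000

000010010100000
000100101000000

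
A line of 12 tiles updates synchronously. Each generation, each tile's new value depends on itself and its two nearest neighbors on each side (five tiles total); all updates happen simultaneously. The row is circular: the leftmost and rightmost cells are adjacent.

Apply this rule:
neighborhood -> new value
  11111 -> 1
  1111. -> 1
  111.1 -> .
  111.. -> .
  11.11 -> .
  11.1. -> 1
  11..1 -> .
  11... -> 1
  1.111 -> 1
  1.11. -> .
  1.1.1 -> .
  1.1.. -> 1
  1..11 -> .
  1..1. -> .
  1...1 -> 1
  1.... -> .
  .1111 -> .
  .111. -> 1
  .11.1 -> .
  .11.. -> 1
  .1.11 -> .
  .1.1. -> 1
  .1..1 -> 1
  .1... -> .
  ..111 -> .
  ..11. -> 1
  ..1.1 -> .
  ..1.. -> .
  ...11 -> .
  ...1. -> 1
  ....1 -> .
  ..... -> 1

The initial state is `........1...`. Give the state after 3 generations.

111111.1...1
.1111.11.1..
...1....11.1

...1....11.1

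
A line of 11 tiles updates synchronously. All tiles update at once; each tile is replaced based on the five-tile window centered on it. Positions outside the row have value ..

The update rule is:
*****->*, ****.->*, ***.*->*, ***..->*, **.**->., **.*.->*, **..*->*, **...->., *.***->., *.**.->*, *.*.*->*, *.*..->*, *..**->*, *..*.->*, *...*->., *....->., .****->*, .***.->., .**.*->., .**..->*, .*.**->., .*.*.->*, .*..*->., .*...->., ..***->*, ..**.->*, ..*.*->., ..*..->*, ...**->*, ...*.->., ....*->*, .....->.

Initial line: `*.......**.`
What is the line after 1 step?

*.....****.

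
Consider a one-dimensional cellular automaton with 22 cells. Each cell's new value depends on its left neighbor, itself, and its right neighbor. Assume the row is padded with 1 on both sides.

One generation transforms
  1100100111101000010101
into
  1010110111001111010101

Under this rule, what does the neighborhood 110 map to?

0

At position 1 the neighborhood is 110; the next row has 0 there.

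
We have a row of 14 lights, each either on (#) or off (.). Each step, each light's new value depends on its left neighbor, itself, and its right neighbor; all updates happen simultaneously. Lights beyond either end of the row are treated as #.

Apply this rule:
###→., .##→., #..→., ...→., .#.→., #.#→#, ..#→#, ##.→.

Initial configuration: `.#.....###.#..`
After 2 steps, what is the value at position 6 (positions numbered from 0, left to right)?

#.....#...#..#
.....#...#..#.
position 6 holds .

.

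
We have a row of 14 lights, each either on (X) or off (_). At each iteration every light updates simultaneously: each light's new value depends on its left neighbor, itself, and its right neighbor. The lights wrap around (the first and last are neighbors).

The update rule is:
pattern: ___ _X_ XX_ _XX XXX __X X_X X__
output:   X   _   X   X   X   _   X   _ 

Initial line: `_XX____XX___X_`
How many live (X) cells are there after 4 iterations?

iteration 1: _XX_XX_XX_X___
iteration 2: _XXXXXXXXX__XX
iteration 3: XXXXXXXXXX__XX
iteration 4: XXXXXXXXXX__XX
count of X: 12

12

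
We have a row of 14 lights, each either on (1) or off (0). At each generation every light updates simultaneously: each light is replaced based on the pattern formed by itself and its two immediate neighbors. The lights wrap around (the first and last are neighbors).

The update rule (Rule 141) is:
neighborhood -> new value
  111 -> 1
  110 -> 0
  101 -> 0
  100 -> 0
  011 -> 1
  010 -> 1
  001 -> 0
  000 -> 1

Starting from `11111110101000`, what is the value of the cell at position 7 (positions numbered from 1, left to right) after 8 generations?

1

generation 1: 11111100101010
generation 2: 11111000101010
generation 3: 11110010101010
generation 4: 11100010101010
generation 5: 11001010101010
generation 6: 10001010101010
generation 7: 10101010101010
generation 8: 10101010101010
position 7 holds 1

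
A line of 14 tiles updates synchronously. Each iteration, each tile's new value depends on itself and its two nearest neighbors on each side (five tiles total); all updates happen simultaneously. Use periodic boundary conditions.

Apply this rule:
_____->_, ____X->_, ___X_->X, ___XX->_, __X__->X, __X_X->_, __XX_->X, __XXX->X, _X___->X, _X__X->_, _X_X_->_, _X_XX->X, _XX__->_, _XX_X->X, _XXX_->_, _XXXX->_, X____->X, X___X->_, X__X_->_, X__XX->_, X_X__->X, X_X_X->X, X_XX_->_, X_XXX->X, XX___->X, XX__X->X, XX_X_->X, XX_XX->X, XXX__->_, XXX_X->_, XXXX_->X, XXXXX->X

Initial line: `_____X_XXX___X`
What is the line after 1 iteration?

XX__X_XX__X_XX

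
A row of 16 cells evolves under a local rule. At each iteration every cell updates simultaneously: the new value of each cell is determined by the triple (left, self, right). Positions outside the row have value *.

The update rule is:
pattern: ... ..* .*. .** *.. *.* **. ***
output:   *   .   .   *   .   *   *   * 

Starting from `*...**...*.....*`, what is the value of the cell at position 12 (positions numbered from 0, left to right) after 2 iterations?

*.*.**.*...***.*
**.****..*.*****
position 12 holds *

*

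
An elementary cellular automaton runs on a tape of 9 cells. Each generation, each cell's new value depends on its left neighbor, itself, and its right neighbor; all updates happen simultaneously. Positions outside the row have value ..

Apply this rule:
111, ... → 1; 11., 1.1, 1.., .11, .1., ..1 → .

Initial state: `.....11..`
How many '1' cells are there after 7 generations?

5

1111....1
.11..11..
........1
1111111..
.11111..1
..111....
1..1..111
count of 1: 5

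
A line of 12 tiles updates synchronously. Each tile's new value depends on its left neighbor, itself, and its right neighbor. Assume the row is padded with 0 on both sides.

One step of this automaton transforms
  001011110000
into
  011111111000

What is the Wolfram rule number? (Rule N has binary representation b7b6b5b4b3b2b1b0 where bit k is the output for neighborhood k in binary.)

254

position 5: 111 → 1  (bit 7 = 1)
position 7: 110 → 1  (bit 6 = 1)
position 3: 101 → 1  (bit 5 = 1)
position 8: 100 → 1  (bit 4 = 1)
position 4: 011 → 1  (bit 3 = 1)
position 2: 010 → 1  (bit 2 = 1)
position 1: 001 → 1  (bit 1 = 1)
position 0: 000 → 0  (bit 0 = 0)
bits b7..b0 = 11111110 = 254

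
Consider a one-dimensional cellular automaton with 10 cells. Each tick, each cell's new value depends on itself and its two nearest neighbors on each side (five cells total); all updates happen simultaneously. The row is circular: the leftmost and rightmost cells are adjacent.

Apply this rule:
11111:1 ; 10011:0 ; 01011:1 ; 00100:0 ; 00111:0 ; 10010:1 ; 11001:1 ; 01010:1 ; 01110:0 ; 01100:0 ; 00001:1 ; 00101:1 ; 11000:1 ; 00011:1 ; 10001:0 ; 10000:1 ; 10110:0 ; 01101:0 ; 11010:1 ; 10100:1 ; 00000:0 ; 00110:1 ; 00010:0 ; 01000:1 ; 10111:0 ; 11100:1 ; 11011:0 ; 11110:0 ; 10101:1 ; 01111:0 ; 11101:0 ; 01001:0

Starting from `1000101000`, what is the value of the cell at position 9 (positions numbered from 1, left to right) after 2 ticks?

1

tick 1: 0100111100
tick 2: 0000000110
position 9 holds 1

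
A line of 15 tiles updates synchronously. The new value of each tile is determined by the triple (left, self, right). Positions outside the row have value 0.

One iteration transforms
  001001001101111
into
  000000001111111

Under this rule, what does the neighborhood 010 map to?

0

At position 2 the neighborhood is 010; the next row has 0 there.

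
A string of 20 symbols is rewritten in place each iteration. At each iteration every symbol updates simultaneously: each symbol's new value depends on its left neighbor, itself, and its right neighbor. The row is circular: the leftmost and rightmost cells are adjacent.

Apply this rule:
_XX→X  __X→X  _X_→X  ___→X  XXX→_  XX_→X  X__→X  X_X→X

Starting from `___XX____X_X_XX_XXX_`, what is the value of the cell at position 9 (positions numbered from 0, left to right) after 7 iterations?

X

iteration 1: XXXXXXXXXXXXXXXXX_XX
iteration 2: ________________XXX_
iteration 3: XXXXXXXXXXXXXXXXX_XX  (repeats iteration 1; period 2)
iteration 7: XXXXXXXXXXXXXXXXX_XX
position 9 holds X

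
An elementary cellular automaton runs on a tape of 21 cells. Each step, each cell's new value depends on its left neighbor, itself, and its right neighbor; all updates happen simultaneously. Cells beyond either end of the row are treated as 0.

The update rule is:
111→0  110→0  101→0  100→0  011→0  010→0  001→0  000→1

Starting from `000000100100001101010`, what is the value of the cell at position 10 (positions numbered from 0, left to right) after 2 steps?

111110000001100000000
000000111100001111111
position 10 holds 0

0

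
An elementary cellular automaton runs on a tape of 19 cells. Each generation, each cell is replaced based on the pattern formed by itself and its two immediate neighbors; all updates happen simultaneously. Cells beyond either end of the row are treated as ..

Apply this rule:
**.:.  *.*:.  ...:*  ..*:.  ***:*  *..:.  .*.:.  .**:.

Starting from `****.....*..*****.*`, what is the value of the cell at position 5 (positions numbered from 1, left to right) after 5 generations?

.**..***.....***...
......*..***..*..**
*****.....*........
.***..***...*******
..*....*..*..*****.
position 5 holds .

.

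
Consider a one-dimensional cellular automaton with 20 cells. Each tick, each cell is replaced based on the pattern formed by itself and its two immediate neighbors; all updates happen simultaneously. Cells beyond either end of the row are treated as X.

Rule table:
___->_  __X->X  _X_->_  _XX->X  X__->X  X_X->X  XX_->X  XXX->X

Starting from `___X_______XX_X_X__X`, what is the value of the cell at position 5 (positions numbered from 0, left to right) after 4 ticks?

tick 1: X_X_X_____XXXX_X_XXX
tick 2: XX_X_X___XXXXXX_XXXX
tick 3: XXX_X_X_XXXXXXXXXXXX
tick 4: XXXX_X_XXXXXXXXXXXXX
position 5 holds X

X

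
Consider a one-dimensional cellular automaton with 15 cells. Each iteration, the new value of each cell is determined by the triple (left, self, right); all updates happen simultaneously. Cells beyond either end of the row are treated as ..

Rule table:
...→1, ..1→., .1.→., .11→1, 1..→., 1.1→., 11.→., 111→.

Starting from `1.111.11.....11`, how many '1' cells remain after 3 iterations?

iteration 1: ..1...1..111.1.
iteration 2: 1...1....1.....
iteration 3: ..1...11...1111
count of 1: 7

7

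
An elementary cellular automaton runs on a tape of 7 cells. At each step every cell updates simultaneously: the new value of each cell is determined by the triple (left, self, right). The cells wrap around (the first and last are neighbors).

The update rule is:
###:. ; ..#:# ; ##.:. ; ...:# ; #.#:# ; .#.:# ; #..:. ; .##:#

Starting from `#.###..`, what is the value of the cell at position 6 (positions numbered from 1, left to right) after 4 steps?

###...#
....###
.####..
##....#
position 6 holds .

.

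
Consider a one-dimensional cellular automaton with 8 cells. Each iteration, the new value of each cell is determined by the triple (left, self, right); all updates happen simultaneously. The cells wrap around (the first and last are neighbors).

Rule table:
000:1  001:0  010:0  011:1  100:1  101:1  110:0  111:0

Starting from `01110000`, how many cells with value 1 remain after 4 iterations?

4

01001111
10101000
01010110
00101101
count of 1: 4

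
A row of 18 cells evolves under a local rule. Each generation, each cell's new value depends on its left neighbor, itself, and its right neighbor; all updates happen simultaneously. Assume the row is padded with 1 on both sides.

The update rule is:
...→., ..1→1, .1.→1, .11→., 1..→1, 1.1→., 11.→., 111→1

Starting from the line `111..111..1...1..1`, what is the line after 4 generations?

.11.1.11.111.111.1

11.11.1.1111.1111.
1.....1..11...11..
.1...1111..1.1..11
.11.1.11.111.111.1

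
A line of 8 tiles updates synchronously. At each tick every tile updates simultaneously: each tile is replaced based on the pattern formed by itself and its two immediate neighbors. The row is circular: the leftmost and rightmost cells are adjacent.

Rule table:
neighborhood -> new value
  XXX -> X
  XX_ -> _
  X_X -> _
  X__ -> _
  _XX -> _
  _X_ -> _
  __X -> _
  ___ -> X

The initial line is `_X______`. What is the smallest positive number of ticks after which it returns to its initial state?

6

___XXXXX
_X__XXX_
_____X__
XXXX___X
XXX__X__
_X______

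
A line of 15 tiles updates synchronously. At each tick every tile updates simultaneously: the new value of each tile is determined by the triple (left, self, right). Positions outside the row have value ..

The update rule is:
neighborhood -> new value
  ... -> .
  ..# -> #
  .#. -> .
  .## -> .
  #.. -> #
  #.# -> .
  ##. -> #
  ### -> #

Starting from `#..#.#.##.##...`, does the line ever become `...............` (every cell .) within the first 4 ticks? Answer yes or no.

no

.##.....#..##..
#.##...#.##.##.
...##.#...#..##
..#.#..#.#.##.#
tick 4 is ..#.#..#.#.##.#, still not uniform .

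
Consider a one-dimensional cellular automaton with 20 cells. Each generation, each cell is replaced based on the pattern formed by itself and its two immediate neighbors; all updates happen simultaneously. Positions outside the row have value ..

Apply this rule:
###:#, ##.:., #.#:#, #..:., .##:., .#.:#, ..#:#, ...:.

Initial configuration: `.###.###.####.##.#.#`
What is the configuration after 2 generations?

##########..##.#.##.

#.#.#.#.#.##.#..####
##########..##.#.##.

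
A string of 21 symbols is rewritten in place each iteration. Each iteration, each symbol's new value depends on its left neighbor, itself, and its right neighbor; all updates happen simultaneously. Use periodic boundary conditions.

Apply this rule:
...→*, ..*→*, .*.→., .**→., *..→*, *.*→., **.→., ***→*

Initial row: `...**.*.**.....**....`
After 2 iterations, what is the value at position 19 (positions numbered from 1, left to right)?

***.......*****..****
**.*******.***.**.***
position 19 holds *

*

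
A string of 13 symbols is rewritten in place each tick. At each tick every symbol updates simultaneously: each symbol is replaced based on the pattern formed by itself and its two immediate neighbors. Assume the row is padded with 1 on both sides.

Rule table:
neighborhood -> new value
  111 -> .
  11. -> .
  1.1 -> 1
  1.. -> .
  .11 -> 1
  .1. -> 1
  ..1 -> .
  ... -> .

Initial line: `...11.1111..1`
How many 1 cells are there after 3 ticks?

2

...1.11.....1
...111......1
...1........1
count of 1: 2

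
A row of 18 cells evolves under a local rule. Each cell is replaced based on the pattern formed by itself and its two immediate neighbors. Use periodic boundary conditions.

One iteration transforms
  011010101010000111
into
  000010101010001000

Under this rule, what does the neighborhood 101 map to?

At position 0 the neighborhood is 101; the next row has 0 there.

0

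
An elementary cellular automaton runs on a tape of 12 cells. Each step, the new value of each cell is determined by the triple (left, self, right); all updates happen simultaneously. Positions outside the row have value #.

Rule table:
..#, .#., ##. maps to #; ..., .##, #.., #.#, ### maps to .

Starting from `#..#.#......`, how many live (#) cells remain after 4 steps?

#.##.#.....#
#..#.#....#.
#.##.#...##.
#..#.#..#.#.
count of #: 5

5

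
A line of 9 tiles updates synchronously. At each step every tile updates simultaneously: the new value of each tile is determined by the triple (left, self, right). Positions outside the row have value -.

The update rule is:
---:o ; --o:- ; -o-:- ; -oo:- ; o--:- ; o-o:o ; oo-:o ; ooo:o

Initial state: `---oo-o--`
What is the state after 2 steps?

-o---o---

step 1: oo--oo--o
step 2: -o---o---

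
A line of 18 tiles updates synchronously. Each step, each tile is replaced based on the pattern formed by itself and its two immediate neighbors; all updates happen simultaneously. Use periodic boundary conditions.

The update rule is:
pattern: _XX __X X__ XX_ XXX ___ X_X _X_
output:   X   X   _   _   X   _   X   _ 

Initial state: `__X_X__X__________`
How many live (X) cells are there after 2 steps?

3

_X_X__X___________
X_X__X____________
count of X: 3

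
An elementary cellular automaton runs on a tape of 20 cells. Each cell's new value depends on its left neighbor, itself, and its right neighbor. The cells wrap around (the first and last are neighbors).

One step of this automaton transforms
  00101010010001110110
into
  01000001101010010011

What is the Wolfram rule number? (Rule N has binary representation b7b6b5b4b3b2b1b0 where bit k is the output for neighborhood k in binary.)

82

position 14: 111 → 0  (bit 7 = 0)
position 15: 110 → 1  (bit 6 = 1)
position 3: 101 → 0  (bit 5 = 0)
position 7: 100 → 1  (bit 4 = 1)
position 13: 011 → 0  (bit 3 = 0)
position 2: 010 → 0  (bit 2 = 0)
position 1: 001 → 1  (bit 1 = 1)
position 0: 000 → 0  (bit 0 = 0)
bits b7..b0 = 01010010 = 82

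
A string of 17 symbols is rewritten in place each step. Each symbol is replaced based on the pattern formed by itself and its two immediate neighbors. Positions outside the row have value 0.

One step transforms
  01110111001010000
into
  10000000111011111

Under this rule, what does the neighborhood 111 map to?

At position 2 the neighborhood is 111; the next row has 0 there.

0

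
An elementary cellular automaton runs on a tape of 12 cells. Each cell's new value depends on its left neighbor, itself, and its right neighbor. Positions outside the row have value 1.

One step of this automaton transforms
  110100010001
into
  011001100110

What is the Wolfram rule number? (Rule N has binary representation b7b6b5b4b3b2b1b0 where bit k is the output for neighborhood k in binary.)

99

position 0: 111 → 0  (bit 7 = 0)
position 1: 110 → 1  (bit 6 = 1)
position 2: 101 → 1  (bit 5 = 1)
position 4: 100 → 0  (bit 4 = 0)
position 11: 011 → 0  (bit 3 = 0)
position 3: 010 → 0  (bit 2 = 0)
position 6: 001 → 1  (bit 1 = 1)
position 5: 000 → 1  (bit 0 = 1)
bits b7..b0 = 01100011 = 99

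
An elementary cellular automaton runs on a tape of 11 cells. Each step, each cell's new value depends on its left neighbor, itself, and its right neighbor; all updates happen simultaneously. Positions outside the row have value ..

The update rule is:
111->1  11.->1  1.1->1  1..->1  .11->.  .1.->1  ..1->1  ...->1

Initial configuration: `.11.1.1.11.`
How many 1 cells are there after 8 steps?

8

step 1: 1.111111.11
step 2: 11.111111.1
step 3: .11.1111111
step 4: 1.11.111111
step 5: 11.11.11111
step 6: .11.11.1111
step 7: 1.11.11.111
step 8: 11.11.11.11
count of 1: 8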